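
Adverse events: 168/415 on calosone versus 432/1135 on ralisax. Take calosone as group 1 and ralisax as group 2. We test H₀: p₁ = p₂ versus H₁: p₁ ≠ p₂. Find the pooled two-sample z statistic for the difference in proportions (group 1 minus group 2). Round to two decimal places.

p̂₁ = 168/415 ≈ 0.4048, p̂₂ = 432/1135 ≈ 0.3806.
Pooled p̂ = (168+432)/(415+1135) = 600/1550 = 0.3871.
SE = √(p̂(1−p̂)(1/n₁+1/n₂)) = √(0.3871·0.6129·0.0032907) = √(0.000780727) = 0.0279.
z = (0.4048 − 0.3806)/0.0279 = 0.0242/0.0279 = 0.87.
Two-sided p-value ≈ 2·Φ(−0.866) = 0.3864.

z = 0.87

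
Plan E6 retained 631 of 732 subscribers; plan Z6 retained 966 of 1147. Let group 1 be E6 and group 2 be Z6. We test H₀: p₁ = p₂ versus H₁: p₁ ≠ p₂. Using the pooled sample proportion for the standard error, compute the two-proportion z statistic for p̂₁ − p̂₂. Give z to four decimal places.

p̂₁ = 631/732 = 0.862022, p̂₂ = 966/1147 = 0.842197.
Pooled p̂ = (631+966)/(732+1147) = 1597/1879 = 0.849920.
SE = √(p̂(1−p̂)(1/n₁+1/n₂)) = √(0.849920·0.150080·0.00223796) = √(0.000285465) = 0.016896.
z = (0.862022 − 0.842197)/0.016896 = 0.019825/0.016896 = 1.1734.
Two-sided p-value ≈ 2·Φ(−1.173) = 0.2406.

z = 1.1734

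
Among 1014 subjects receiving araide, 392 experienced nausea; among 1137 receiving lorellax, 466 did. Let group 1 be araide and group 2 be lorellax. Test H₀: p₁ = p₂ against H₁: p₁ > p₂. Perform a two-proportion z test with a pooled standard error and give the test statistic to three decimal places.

z = -1.100

p̂₁ = 392/1014 = 0.38659, p̂₂ = 466/1137 = 0.40985.
Pooled p̂ = (392+466)/(1014+1137) = 858/2151 = 0.39888.
SE = √(p̂(1−p̂)(1/n₁+1/n₂)) = √(0.39888·0.60112·0.0018657) = √(0.00044735) = 0.02115.
z = (0.38659 − 0.40985)/0.02115 = -0.02326/0.02115 = -1.100.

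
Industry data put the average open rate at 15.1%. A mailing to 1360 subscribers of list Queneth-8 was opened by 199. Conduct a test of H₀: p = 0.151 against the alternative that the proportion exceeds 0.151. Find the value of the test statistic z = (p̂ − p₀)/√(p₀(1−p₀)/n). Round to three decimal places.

z = -0.482

p̂ = 199/1360 = 0.14632.
SE = √(p₀(1−p₀)/n) = √(0.1282/1360) = 0.00971.
z = (0.14632 − 0.151)/0.00971 = -0.00468/0.00971 = -0.482.
p-value = P(Z > -0.482) ≈ 0.6850.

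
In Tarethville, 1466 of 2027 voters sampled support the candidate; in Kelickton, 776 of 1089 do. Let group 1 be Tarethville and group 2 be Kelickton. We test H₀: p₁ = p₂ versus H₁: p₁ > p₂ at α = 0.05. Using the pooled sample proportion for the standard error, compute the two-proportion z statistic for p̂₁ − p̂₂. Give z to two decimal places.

z = 0.63

p̂₁ = 1466/2027 ≈ 0.7232, p̂₂ = 776/1089 ≈ 0.7126.
Pooled p̂ = (1466+776)/(2027+1089) = 2242/3116 = 0.7195.
SE = √(0.201814 × 0.00141161) = 0.0169.
z = (0.7232 − 0.7126)/0.0169 = 0.0106/0.0169 = 0.63.
p-value = P(Z > 0.631) ≈ 0.2639; since p > α = 0.05, fail to reject H₀.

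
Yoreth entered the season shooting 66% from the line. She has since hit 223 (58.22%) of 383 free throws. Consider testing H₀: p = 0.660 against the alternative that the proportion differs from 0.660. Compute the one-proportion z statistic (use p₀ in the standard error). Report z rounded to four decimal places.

p̂ = 223/383 = 0.5822454.
Under H₀, SE = √(0.66·0.34/383) = √(0.000585901) = 0.0242054.
z = (0.5822454 − 0.66)/0.0242054 = -0.0777546/0.0242054 = -3.2123.

z = -3.2123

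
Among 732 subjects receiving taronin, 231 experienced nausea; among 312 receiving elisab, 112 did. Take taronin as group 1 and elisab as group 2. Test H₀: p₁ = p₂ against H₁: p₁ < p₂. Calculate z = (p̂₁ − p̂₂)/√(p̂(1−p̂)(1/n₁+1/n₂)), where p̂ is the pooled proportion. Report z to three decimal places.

p̂₁ = 231/732 ≈ 0.315574, p̂₂ = 112/312 ≈ 0.358974.
Pooled p̂ = (231+112)/(732+312) = 343/1044 = 0.328544.
SE = √(p̂(1−p̂)(1/n₁+1/n₂)) = √(0.328544·0.671456·0.00457125) = √(0.00100843) = 0.031756.
z = (0.315574 − 0.358974)/0.031756 = -0.043400/0.031756 = -1.367.
p-value = P(Z < -1.367) ≈ 0.0859.

z = -1.367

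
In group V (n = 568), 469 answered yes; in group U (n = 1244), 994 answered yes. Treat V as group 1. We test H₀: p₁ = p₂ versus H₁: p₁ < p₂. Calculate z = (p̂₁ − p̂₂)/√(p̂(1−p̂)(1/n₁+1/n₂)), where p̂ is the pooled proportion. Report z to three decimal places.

p̂₁ = 469/568 = 0.82570, p̂₂ = 994/1244 = 0.79904.
Pooled p̂ = (469+994)/(568+1244) = 1463/1812 = 0.80740.
SE = √(p̂(1−p̂)(1/n₁+1/n₂)) = √(0.80740·0.19260·0.00256442) = √(0.000398789) = 0.01997.
z = (0.82570 − 0.79904)/0.01997 = 0.02666/0.01997 = 1.335.

z = 1.335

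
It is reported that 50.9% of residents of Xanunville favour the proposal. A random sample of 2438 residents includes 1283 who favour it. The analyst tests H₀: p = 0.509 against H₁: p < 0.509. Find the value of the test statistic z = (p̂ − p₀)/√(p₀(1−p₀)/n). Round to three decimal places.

p̂ = 1283/2438 ≈ 0.526251.
Standard error under H₀: √(0.509×0.491/2438) = 0.010125.
z = (0.526251 − 0.509)/0.010125 = 0.017251/0.010125 = 1.704.
p-value = P(Z < 1.704) ≈ 0.9558.

z = 1.704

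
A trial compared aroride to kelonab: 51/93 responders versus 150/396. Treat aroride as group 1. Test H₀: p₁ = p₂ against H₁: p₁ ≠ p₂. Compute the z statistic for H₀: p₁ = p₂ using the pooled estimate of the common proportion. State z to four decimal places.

p̂₁ = 51/93 = 0.548387, p̂₂ = 150/396 = 0.378788.
Pooled p̂ = (51+150)/(93+396) = 201/489 = 0.411043.
SE = √(0.242087 × 0.0132779) = 0.056696.
z = (0.548387 − 0.378788)/0.056696 = 0.169599/0.056696 = 2.9914.
p-value = 2·P(Z > 2.991) ≈ 0.0028.

z = 2.9914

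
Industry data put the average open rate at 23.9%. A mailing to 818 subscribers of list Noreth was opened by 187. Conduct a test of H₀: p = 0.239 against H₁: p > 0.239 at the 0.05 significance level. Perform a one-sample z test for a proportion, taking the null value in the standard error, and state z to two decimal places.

z = -0.70

p̂ = 187/818 ≈ 0.2286.
SE = √(p₀(1−p₀)/n) = √(0.18188/818) = 0.0149.
z = (0.2286 − 0.239)/0.0149 = -0.0104/0.0149 = -0.70.
p-value = P(Z > -0.697) ≈ 0.7571. With α = 0.05, fail to reject H₀.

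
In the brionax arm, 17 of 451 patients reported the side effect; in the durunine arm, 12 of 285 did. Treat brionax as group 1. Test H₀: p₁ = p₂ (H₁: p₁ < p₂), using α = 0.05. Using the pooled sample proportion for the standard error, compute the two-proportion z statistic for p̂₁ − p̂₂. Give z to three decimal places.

z = -0.300

p̂₁ = 17/451 ≈ 0.03769, p̂₂ = 12/285 ≈ 0.04211.
Pooled p̂ = (17+12)/(451+285) = 29/736 = 0.03940.
SE = √(p̂(1−p̂)(1/n₁+1/n₂)) = √(0.03940·0.96060·0.00572607) = √(0.00021673) = 0.01472.
z = (0.03769 − 0.04211)/0.01472 = -0.00442/0.01472 = -0.300.
p-value = P(Z < -0.300) ≈ 0.3822. With α = 0.05, fail to reject H₀.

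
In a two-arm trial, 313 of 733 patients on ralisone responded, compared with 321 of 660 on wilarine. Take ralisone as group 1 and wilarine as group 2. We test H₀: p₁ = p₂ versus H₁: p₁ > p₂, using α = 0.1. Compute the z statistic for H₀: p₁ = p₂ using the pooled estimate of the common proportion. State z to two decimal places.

p̂₁ = 313/733 ≈ 0.4270, p̂₂ = 321/660 ≈ 0.4864.
Pooled p̂ = (313+321)/(733+660) = 634/1393 = 0.4551.
SE = √(p̂(1−p̂)(1/n₁+1/n₂)) = √(0.4551·0.5449·0.00287941) = √(0.000714056) = 0.0267.
z = (0.4270 − 0.4864)/0.0267 = -0.0594/0.0267 = -2.22.
p-value = P(Z > -2.221) ≈ 0.9868. With α = 0.1, fail to reject H₀.

z = -2.22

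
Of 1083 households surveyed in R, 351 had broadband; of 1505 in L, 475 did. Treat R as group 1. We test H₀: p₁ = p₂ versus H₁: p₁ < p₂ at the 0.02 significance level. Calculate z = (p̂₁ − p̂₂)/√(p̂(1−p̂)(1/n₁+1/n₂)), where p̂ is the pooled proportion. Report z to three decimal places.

p̂₁ = 351/1083 = 0.32410, p̂₂ = 475/1505 = 0.31561.
Pooled p̂ = (351+475)/(1083+1505) = 826/2588 = 0.31917.
SE = √(p̂(1−p̂)(1/n₁+1/n₂)) = √(0.31917·0.68083·0.00158781) = √(0.00034503) = 0.01857.
z = (0.32410 − 0.31561)/0.01857 = 0.00849/0.01857 = 0.457.
p-value = P(Z < 0.457) ≈ 0.6761. With α = 0.02, fail to reject H₀.

z = 0.457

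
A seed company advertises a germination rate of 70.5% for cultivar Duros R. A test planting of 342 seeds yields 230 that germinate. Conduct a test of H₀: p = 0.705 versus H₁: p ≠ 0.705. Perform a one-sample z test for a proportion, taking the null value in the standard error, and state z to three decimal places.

p̂ = 230/342 ≈ 0.672515.
Standard error under H₀: √(0.705×0.295/342) = 0.024660.
z = (0.672515 − 0.705)/0.024660 = -0.032485/0.024660 = -1.317.
p-value = 2·P(Z > 1.317) ≈ 0.1877.

z = -1.317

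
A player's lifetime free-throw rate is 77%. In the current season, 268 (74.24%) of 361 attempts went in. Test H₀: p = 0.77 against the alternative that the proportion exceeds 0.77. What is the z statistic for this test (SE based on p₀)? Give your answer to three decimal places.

p̂ = 268/361 = 0.74238.
Standard error under H₀: √(0.77×0.23/361) = 0.02215.
z = (0.74238 − 0.77)/0.02215 = -0.02762/0.02215 = -1.247.

z = -1.247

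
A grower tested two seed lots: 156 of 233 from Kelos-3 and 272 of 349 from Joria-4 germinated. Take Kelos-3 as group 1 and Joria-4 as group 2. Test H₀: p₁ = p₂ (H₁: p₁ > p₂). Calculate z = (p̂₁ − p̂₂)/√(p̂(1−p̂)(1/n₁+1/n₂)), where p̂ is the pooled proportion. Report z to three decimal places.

z = -2.943

p̂₁ = 156/233 = 0.66953, p̂₂ = 272/349 = 0.77937.
Pooled p̂ = (156+272)/(233+349) = 428/582 = 0.73540.
SE = √(0.194589 × 0.00715718) = 0.03732.
z = (0.66953 − 0.77937)/0.03732 = -0.10984/0.03732 = -2.943.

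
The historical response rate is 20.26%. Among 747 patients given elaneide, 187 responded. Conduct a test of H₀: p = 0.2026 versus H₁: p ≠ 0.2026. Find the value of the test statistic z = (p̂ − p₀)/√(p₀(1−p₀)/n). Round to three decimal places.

p̂ = 187/747 = 0.250335.
Standard error under H₀: √(0.2026×0.7974/747) = 0.014706.
z = (0.250335 − 0.2026)/0.014706 = 0.047735/0.014706 = 3.246.
Two-sided p-value ≈ 2·Φ(−3.246) = 0.0012.

z = 3.246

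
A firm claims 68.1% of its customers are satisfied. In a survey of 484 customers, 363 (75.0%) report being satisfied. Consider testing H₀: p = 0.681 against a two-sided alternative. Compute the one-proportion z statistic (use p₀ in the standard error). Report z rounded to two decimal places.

z = 3.26

p̂ = 363/484 = 0.75000.
Under H₀, SE = √(0.681·0.319/484) = √(0.000448841) = 0.02119.
z = (0.75000 − 0.681)/0.02119 = 0.06900/0.02119 = 3.26.
p-value = 2·P(Z > 3.257) ≈ 0.0011.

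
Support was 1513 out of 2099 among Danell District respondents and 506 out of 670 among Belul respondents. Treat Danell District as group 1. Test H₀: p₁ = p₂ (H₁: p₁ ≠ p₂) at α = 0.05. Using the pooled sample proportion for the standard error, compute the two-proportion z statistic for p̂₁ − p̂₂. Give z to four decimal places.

p̂₁ = 1513/2099 ≈ 0.7208194, p̂₂ = 506/670 ≈ 0.7552239.
Pooled p̂ = (1513+506)/(2099+670) = 2019/2769 = 0.7291441.
SE = √(0.197493 × 0.00196895) = 0.0197194.
z = (0.7208194 − 0.7552239)/0.0197194 = -0.0344045/0.0197194 = -1.7447.
p-value = 2·P(Z > 1.745) ≈ 0.0810. With α = 0.05, fail to reject H₀.

z = -1.7447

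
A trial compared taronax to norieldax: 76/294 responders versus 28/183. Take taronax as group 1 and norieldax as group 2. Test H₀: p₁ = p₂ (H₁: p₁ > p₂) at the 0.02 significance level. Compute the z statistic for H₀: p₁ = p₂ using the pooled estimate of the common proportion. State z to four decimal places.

z = 2.7135

p̂₁ = 76/294 ≈ 0.258503, p̂₂ = 28/183 ≈ 0.153005.
Pooled p̂ = (76+28)/(294+183) = 104/477 = 0.218029.
SE = √(0.170493 × 0.00886584) = 0.038879.
z = (0.258503 − 0.153005)/0.038879 = 0.105498/0.038879 = 2.7135.
p-value = P(Z > 2.714) ≈ 0.0033. With α = 0.02, reject H₀.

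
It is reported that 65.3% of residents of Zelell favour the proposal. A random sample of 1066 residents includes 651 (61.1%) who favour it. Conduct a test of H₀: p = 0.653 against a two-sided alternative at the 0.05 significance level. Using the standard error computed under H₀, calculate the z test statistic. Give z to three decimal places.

z = -2.902

p̂ = 651/1066 ≈ 0.61069.
Under H₀, SE = √(0.653·0.347/1066) = √(0.000212562) = 0.01458.
z = (0.61069 − 0.653)/0.01458 = -0.04231/0.01458 = -2.902.
p-value = 2·P(Z > 2.902) ≈ 0.0037, so at α = 0.05 we reject H₀.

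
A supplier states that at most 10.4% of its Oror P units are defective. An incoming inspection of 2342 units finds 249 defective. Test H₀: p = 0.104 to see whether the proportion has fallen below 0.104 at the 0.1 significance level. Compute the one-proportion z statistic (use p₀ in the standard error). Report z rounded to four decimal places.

p̂ = 249/2342 ≈ 0.1063194.
Standard error under H₀: √(0.104×0.896/2342) = 0.0063078.
z = (0.1063194 − 0.104)/0.0063078 = 0.0023194/0.0063078 = 0.3677.
p-value = P(Z < 0.368) ≈ 0.6435; since p > α = 0.1, fail to reject H₀.

z = 0.3677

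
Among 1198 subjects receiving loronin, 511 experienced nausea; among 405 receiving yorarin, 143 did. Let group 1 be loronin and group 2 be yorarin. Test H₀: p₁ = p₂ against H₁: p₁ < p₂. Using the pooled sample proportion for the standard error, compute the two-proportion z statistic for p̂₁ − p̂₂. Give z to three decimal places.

p̂₁ = 511/1198 ≈ 0.42654, p̂₂ = 143/405 ≈ 0.35309.
Pooled p̂ = (511+143)/(1198+405) = 654/1603 = 0.40799.
SE = √(0.241533 × 0.00330386) = 0.02825.
z = (0.42654 − 0.35309)/0.02825 = 0.07345/0.02825 = 2.600.

z = 2.600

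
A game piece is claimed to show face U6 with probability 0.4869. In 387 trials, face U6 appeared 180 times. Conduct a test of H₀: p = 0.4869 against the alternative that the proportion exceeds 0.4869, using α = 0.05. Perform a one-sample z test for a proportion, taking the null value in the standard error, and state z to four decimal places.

p̂ = 180/387 ≈ 0.465116.
SE = √(p₀(1−p₀)/n) = √(0.24983/387) = 0.025408.
z = (0.465116 − 0.4869)/0.025408 = -0.021784/0.025408 = -0.8574.
p-value = P(Z > -0.857) ≈ 0.8044; since p > α = 0.05, fail to reject H₀.

z = -0.8574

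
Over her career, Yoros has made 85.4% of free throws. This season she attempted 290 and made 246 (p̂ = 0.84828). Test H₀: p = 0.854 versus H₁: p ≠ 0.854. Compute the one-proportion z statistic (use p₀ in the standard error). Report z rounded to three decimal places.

z = -0.276

p̂ = 246/290 = 0.84828.
SE = √(p₀(1−p₀)/n) = √(0.12468/290) = 0.02074.
z = (0.84828 − 0.854)/0.02074 = -0.00572/0.02074 = -0.276.
p-value = 2·P(Z > 0.276) ≈ 0.7825.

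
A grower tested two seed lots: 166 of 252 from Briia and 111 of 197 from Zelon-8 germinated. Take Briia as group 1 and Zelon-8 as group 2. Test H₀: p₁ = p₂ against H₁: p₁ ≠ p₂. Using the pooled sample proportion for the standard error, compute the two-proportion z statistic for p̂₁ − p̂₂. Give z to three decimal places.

z = 2.061

p̂₁ = 166/252 = 0.65873, p̂₂ = 111/197 = 0.56345.
Pooled p̂ = (166+111)/(252+197) = 277/449 = 0.61693.
SE = √(0.236328 × 0.0090444) = 0.04623.
z = (0.65873 − 0.56345)/0.04623 = 0.09528/0.04623 = 2.061.
p-value = 2·P(Z > 2.061) ≈ 0.0393.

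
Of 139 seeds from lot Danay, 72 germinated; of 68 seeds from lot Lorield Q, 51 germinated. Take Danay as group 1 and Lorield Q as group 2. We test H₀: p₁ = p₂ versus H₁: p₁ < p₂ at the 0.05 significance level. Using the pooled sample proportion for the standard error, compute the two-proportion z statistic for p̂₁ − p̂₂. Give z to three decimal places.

z = -3.193

p̂₁ = 72/139 ≈ 0.51799, p̂₂ = 51/68 ≈ 0.75000.
Pooled p̂ = (72+51)/(139+68) = 123/207 = 0.59420.
SE = √(p̂(1−p̂)(1/n₁+1/n₂)) = √(0.59420·0.40580·0.0219001) = √(0.00528069) = 0.07267.
z = (0.51799 − 0.75000)/0.07267 = -0.23201/0.07267 = -3.193.
p-value = P(Z < -3.193) ≈ 0.0007. With α = 0.05, reject H₀.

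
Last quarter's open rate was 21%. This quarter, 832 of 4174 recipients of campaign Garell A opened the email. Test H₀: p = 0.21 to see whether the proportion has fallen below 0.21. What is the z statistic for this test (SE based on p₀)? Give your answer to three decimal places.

z = -1.693

p̂ = 832/4174 = 0.199329.
Standard error under H₀: √(0.21×0.79/4174) = 0.006304.
z = (0.199329 − 0.21)/0.006304 = -0.010671/0.006304 = -1.693.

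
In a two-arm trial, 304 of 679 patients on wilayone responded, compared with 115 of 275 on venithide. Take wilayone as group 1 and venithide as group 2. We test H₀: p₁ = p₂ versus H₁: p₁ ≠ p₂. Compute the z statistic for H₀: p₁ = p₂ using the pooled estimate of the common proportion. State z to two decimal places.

p̂₁ = 304/679 = 0.4477, p̂₂ = 115/275 = 0.4182.
Pooled p̂ = (304+115)/(679+275) = 419/954 = 0.4392.
SE = √(p̂(1−p̂)(1/n₁+1/n₂)) = √(0.4392·0.5608·0.00510912) = √(0.00125839) = 0.0355.
z = (0.4477 − 0.4182)/0.0355 = 0.0295/0.0355 = 0.83.
Two-sided p-value ≈ 2·Φ(−0.833) = 0.4051.

z = 0.83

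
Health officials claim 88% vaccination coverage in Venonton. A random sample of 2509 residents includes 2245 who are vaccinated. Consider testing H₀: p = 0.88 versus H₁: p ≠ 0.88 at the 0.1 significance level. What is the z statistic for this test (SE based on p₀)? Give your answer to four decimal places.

z = 2.2780

p̂ = 2245/2509 ≈ 0.8947788.
Under H₀, SE = √(0.88·0.12/2509) = √(4.20885e-05) = 0.0064876.
z = (0.8947788 − 0.88)/0.0064876 = 0.0147788/0.0064876 = 2.2780.
Two-sided p-value ≈ 2·Φ(−2.278) = 0.0227; since p < α = 0.1, reject H₀.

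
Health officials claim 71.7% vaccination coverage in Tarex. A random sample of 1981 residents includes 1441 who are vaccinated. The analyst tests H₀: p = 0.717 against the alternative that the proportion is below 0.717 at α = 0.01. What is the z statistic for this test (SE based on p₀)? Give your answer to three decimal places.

p̂ = 1441/1981 = 0.72741.
Under H₀, SE = √(0.717·0.283/1981) = √(0.000102429) = 0.01012.
z = (0.72741 − 0.717)/0.01012 = 0.01041/0.01012 = 1.029.
p-value = P(Z < 1.029) ≈ 0.8482. With α = 0.01, fail to reject H₀.

z = 1.029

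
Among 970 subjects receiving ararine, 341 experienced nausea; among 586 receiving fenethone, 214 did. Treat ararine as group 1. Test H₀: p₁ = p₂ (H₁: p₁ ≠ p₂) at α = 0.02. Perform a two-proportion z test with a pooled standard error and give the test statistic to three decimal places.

p̂₁ = 341/970 ≈ 0.35155, p̂₂ = 214/586 ≈ 0.36519.
Pooled p̂ = (341+214)/(970+586) = 555/1556 = 0.35668.
SE = √(p̂(1−p̂)(1/n₁+1/n₂)) = √(0.35668·0.64332·0.00273741) = √(0.000628128) = 0.02506.
z = (0.35155 − 0.36519)/0.02506 = -0.01364/0.02506 = -0.544.
p-value = 2·P(Z > 0.544) ≈ 0.5862, so at α = 0.02 we fail to reject H₀.

z = -0.544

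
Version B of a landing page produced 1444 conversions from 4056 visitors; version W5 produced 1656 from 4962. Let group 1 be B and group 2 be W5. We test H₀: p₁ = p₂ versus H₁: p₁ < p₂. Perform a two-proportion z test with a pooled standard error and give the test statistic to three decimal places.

z = 2.216

p̂₁ = 1444/4056 ≈ 0.356016, p̂₂ = 1656/4962 ≈ 0.333736.
Pooled p̂ = (1444+1656)/(4056+4962) = 3100/9018 = 0.343757.
SE = √(0.225588 × 0.00044808) = 0.010054.
z = (0.356016 − 0.333736)/0.010054 = 0.022280/0.010054 = 2.216.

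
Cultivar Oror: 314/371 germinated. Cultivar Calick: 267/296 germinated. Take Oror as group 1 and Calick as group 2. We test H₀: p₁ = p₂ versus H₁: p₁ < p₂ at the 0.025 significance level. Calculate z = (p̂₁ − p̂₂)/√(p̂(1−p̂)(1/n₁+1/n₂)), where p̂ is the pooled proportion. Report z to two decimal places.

p̂₁ = 314/371 = 0.8464, p̂₂ = 267/296 = 0.9020.
Pooled p̂ = (314+267)/(371+296) = 581/667 = 0.8711.
SE = √(p̂(1−p̂)(1/n₁+1/n₂)) = √(0.8711·0.1289·0.0060738) = √(0.000682155) = 0.0261.
z = (0.8464 − 0.9020)/0.0261 = -0.0556/0.0261 = -2.13.
p-value = P(Z < -2.131) ≈ 0.0165, so at α = 0.025 we reject H₀.

z = -2.13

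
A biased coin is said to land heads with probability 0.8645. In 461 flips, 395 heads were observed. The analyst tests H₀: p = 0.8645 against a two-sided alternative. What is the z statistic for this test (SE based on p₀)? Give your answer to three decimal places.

p̂ = 395/461 ≈ 0.85683.
Standard error under H₀: √(0.8645×0.1355/461) = 0.01594.
z = (0.85683 − 0.8645)/0.01594 = -0.00767/0.01594 = -0.481.
Two-sided p-value ≈ 2·Φ(−0.481) = 0.6305.

z = -0.481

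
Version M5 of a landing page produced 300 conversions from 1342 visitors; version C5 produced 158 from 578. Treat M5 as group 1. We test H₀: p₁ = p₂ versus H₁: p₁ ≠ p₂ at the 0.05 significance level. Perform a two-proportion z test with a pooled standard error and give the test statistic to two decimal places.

p̂₁ = 300/1342 ≈ 0.2235, p̂₂ = 158/578 ≈ 0.2734.
Pooled p̂ = (300+158)/(1342+578) = 458/1920 = 0.2385.
SE = √(p̂(1−p̂)(1/n₁+1/n₂)) = √(0.2385·0.7615·0.00247526) = √(0.000449605) = 0.0212.
z = (0.2235 − 0.2734)/0.0212 = -0.0499/0.0212 = -2.35.
p-value = 2·P(Z > 2.349) ≈ 0.0188; since p < α = 0.05, reject H₀.

z = -2.35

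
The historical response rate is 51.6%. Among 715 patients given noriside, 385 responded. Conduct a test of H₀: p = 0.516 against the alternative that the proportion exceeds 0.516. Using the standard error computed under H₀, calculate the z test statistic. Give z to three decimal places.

z = 1.202

p̂ = 385/715 ≈ 0.53846.
Standard error under H₀: √(0.516×0.484/715) = 0.01869.
z = (0.53846 − 0.516)/0.01869 = 0.02246/0.01869 = 1.202.
p-value = P(Z > 1.202) ≈ 0.1147.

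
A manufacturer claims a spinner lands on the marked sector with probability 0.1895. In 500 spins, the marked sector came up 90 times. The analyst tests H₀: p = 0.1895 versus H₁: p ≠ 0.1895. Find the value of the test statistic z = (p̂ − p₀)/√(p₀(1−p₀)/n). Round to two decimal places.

z = -0.54

p̂ = 90/500 = 0.1800.
Under H₀, SE = √(0.1895·0.8105/500) = √(0.000307179) = 0.0175.
z = (0.1800 − 0.1895)/0.0175 = -0.0095/0.0175 = -0.54.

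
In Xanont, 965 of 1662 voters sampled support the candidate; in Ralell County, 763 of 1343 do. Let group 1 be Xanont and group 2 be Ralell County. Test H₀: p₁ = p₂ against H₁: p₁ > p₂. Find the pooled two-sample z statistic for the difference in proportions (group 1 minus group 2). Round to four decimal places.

z = 0.6889

p̂₁ = 965/1662 = 0.580626, p̂₂ = 763/1343 = 0.568131.
Pooled p̂ = (965+763)/(1662+1343) = 1728/3005 = 0.575042.
SE = √(p̂(1−p̂)(1/n₁+1/n₂)) = √(0.575042·0.424958·0.00134629) = √(0.00032899) = 0.018138.
z = (0.580626 − 0.568131)/0.018138 = 0.012495/0.018138 = 0.6889.
p-value = P(Z > 0.689) ≈ 0.2455.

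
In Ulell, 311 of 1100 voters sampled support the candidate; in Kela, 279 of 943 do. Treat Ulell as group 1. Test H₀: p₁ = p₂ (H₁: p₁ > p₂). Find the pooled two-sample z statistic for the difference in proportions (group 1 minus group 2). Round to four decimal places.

p̂₁ = 311/1100 = 0.282727, p̂₂ = 279/943 = 0.295864.
Pooled p̂ = (311+279)/(1100+943) = 590/2043 = 0.288791.
SE = √(0.205391 × 0.00196954) = 0.020113.
z = (0.282727 − 0.295864)/0.020113 = -0.013137/0.020113 = -0.6532.

z = -0.6532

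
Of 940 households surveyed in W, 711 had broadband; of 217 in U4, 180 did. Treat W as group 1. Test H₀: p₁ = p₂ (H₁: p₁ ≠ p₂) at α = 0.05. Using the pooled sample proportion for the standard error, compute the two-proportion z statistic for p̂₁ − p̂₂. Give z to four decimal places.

p̂₁ = 711/940 ≈ 0.7563830, p̂₂ = 180/217 ≈ 0.8294931.
Pooled p̂ = (711+180)/(940+217) = 891/1157 = 0.7700951.
SE = √(0.177049 × 0.00567212) = 0.0316898.
z = (0.7563830 − 0.8294931)/0.0316898 = -0.0731101/0.0316898 = -2.3071.
p-value = 2·P(Z > 2.307) ≈ 0.0211; since p < α = 0.05, reject H₀.

z = -2.3071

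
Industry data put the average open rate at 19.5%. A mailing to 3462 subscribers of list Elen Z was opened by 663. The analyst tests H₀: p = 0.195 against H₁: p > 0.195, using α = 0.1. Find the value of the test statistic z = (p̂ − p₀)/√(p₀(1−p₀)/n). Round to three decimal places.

p̂ = 663/3462 = 0.19151.
Standard error under H₀: √(0.195×0.805/3462) = 0.00673.
z = (0.19151 − 0.195)/0.00673 = -0.00349/0.00673 = -0.519.
p-value = P(Z > -0.519) ≈ 0.6980, so at α = 0.1 we fail to reject H₀.

z = -0.519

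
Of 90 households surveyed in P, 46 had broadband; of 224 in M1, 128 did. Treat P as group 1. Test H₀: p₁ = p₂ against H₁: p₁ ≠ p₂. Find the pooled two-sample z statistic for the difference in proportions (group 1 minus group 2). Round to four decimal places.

z = -0.9723

p̂₁ = 46/90 ≈ 0.511111, p̂₂ = 128/224 ≈ 0.571429.
Pooled p̂ = (46+128)/(90+224) = 174/314 = 0.554140.
SE = √(p̂(1−p̂)(1/n₁+1/n₂)) = √(0.554140·0.445860·0.0155754) = √(0.0038482) = 0.062034.
z = (0.511111 − 0.571429)/0.062034 = -0.060318/0.062034 = -0.9723.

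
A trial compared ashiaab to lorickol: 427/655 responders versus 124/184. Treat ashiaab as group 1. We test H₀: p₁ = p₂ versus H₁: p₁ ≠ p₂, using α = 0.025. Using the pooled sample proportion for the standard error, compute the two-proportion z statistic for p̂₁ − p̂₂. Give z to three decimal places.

z = -0.555

p̂₁ = 427/655 = 0.65191, p̂₂ = 124/184 = 0.67391.
Pooled p̂ = (427+124)/(655+184) = 551/839 = 0.65673.
SE = √(0.225434 × 0.0069615) = 0.03962.
z = (0.65191 − 0.67391)/0.03962 = -0.02200/0.03962 = -0.555.
p-value = 2·P(Z > 0.555) ≈ 0.5786; since p > α = 0.025, fail to reject H₀.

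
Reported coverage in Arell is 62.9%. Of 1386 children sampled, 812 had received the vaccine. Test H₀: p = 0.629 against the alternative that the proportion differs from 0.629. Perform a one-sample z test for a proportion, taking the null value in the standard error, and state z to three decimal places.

p̂ = 812/1386 ≈ 0.585859.
Under H₀, SE = √(0.629·0.371/1386) = √(0.000168369) = 0.012976.
z = (0.585859 − 0.629)/0.012976 = -0.043141/0.012976 = -3.325.
p-value = 2·P(Z > 3.325) ≈ 0.0009.

z = -3.325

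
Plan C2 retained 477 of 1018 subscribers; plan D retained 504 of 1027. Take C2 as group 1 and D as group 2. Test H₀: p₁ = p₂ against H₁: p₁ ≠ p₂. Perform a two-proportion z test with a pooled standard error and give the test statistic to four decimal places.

p̂₁ = 477/1018 = 0.468566, p̂₂ = 504/1027 = 0.490750.
Pooled p̂ = (477+504)/(1018+1027) = 981/2045 = 0.479707.
SE = √(0.249588 × 0.00195603) = 0.022095.
z = (0.468566 − 0.490750)/0.022095 = -0.022184/0.022095 = -1.0040.
Two-sided p-value ≈ 2·Φ(−1.004) = 0.3154.

z = -1.0040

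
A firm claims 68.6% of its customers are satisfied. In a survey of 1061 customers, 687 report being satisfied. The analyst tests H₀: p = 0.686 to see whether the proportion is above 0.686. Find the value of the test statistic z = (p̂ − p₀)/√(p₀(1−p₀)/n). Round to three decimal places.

z = -2.702

p̂ = 687/1061 = 0.64750.
Standard error under H₀: √(0.686×0.314/1061) = 0.01425.
z = (0.64750 − 0.686)/0.01425 = -0.03850/0.01425 = -2.702.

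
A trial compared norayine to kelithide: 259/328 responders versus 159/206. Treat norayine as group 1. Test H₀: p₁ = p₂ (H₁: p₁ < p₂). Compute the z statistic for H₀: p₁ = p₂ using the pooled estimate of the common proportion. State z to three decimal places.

p̂₁ = 259/328 ≈ 0.78963, p̂₂ = 159/206 ≈ 0.77184.
Pooled p̂ = (259+159)/(328+206) = 418/534 = 0.78277.
SE = √(0.17004 × 0.00790315) = 0.03666.
z = (0.78963 − 0.77184)/0.03666 = 0.01779/0.03666 = 0.485.
p-value = P(Z < 0.485) ≈ 0.6863.

z = 0.485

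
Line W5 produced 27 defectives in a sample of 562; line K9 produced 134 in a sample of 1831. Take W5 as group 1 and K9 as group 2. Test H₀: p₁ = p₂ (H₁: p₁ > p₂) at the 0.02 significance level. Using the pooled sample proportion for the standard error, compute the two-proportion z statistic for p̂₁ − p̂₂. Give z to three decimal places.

p̂₁ = 27/562 ≈ 0.04804, p̂₂ = 134/1831 ≈ 0.07318.
Pooled p̂ = (27+134)/(562+1831) = 161/2393 = 0.06728.
SE = √(0.062753 × 0.00232551) = 0.01208.
z = (0.04804 − 0.07318)/0.01208 = -0.02514/0.01208 = -2.081.
p-value = P(Z > -2.081) ≈ 0.9813; since p > α = 0.02, fail to reject H₀.

z = -2.081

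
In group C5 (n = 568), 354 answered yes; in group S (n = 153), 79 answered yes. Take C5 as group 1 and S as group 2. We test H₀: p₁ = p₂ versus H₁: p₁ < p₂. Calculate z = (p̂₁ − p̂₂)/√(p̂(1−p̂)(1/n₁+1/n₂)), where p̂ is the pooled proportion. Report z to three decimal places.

p̂₁ = 354/568 = 0.62324, p̂₂ = 79/153 = 0.51634.
Pooled p̂ = (354+79)/(568+153) = 433/721 = 0.60055.
SE = √(0.239889 × 0.00829651) = 0.04461.
z = (0.62324 − 0.51634)/0.04461 = 0.10690/0.04461 = 2.396.

z = 2.396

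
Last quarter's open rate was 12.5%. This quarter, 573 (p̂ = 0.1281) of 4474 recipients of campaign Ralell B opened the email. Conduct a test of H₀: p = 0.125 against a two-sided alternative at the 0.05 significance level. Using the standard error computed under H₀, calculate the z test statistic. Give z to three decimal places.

p̂ = 573/4474 ≈ 0.128073.
Under H₀, SE = √(0.125·0.875/4474) = √(2.44468e-05) = 0.004944.
z = (0.128073 − 0.125)/0.004944 = 0.003073/0.004944 = 0.622.
p-value = 2·P(Z > 0.622) ≈ 0.5342; since p > α = 0.05, fail to reject H₀.

z = 0.622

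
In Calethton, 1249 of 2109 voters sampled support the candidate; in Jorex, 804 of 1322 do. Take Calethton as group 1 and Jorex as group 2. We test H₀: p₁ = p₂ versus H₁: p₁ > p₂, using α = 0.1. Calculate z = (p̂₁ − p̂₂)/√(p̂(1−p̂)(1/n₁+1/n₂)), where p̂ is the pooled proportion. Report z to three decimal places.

p̂₁ = 1249/2109 ≈ 0.59222, p̂₂ = 804/1322 ≈ 0.60817.
Pooled p̂ = (1249+804)/(2109+1322) = 2053/3431 = 0.59837.
SE = √(0.240324 × 0.00123059) = 0.01720.
z = (0.59222 − 0.60817)/0.01720 = -0.01595/0.01720 = -0.927.
p-value = P(Z > -0.927) ≈ 0.8231, so at α = 0.1 we fail to reject H₀.

z = -0.927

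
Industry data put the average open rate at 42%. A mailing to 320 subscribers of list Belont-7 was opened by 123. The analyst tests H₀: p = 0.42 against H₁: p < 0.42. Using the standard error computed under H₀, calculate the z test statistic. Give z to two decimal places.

p̂ = 123/320 = 0.3844.
SE = √(p₀(1−p₀)/n) = √(0.2436/320) = 0.0276.
z = (0.3844 − 0.42)/0.0276 = -0.0356/0.0276 = -1.29.
p-value = P(Z < -1.291) ≈ 0.0983.

z = -1.29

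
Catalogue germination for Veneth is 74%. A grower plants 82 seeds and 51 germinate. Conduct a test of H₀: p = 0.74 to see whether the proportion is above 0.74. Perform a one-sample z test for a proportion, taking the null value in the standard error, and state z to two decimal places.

p̂ = 51/82 = 0.6220.
Under H₀, SE = √(0.74·0.26/82) = √(0.00234634) = 0.0484.
z = (0.6220 − 0.74)/0.0484 = -0.1180/0.0484 = -2.44.

z = -2.44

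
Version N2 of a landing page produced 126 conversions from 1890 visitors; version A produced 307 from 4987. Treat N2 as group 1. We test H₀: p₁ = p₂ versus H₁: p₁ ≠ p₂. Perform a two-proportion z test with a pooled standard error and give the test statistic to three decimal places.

z = 0.778

p̂₁ = 126/1890 ≈ 0.066667, p̂₂ = 307/4987 ≈ 0.061560.
Pooled p̂ = (126+307)/(1890+4987) = 433/6877 = 0.062964.
SE = √(0.0589991 × 0.000729622) = 0.006561.
z = (0.066667 − 0.061560)/0.006561 = 0.005107/0.006561 = 0.778.
Two-sided p-value ≈ 2·Φ(−0.778) = 0.4364.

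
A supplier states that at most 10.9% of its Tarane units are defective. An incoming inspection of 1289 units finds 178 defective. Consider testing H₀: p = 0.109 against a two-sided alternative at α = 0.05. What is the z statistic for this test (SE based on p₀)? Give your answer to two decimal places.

p̂ = 178/1289 ≈ 0.13809.
SE = √(p₀(1−p₀)/n) = √(0.097119/1289) = 0.00868.
z = (0.13809 − 0.109)/0.00868 = 0.02909/0.00868 = 3.35.
Two-sided p-value ≈ 2·Φ(−3.352) = 0.0008, so at α = 0.05 we reject H₀.

z = 3.35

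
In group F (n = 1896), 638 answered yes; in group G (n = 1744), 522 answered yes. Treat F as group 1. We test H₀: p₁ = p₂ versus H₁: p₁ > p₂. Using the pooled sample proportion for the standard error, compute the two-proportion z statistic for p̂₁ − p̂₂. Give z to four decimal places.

p̂₁ = 638/1896 = 0.336498, p̂₂ = 522/1744 = 0.299312.
Pooled p̂ = (638+522)/(1896+1744) = 1160/3640 = 0.318681.
SE = √(0.217124 × 0.00110082) = 0.015460.
z = (0.336498 − 0.299312)/0.015460 = 0.037186/0.015460 = 2.4053.

z = 2.4053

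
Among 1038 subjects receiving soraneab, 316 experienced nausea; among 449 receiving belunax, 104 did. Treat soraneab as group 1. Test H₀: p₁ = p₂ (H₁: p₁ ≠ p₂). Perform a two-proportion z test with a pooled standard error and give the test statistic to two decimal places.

p̂₁ = 316/1038 ≈ 0.30443, p̂₂ = 104/449 ≈ 0.23163.
Pooled p̂ = (316+104)/(1038+449) = 420/1487 = 0.28245.
SE = √(0.202671 × 0.00319056) = 0.02543.
z = (0.30443 − 0.23163)/0.02543 = 0.07280/0.02543 = 2.86.

z = 2.86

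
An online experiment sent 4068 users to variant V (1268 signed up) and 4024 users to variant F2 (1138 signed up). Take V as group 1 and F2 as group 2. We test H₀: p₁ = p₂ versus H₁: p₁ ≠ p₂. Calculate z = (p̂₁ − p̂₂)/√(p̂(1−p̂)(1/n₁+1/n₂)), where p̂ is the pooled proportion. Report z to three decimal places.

z = 2.844

p̂₁ = 1268/4068 = 0.31170, p̂₂ = 1138/4024 = 0.28280.
Pooled p̂ = (1268+1138)/(4068+4024) = 2406/8092 = 0.29733.
SE = √(0.208925 × 0.00049433) = 0.01016.
z = (0.31170 − 0.28280)/0.01016 = 0.02890/0.01016 = 2.844.
Two-sided p-value ≈ 2·Φ(−2.844) = 0.0045.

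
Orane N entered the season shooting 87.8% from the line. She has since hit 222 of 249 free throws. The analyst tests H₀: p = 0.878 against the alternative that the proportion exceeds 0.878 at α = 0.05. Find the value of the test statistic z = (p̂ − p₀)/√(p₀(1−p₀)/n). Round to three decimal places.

z = 0.654

p̂ = 222/249 ≈ 0.89157.
Standard error under H₀: √(0.878×0.122/249) = 0.02074.
z = (0.89157 − 0.878)/0.02074 = 0.01357/0.02074 = 0.654.
p-value = P(Z > 0.654) ≈ 0.2565. With α = 0.05, fail to reject H₀.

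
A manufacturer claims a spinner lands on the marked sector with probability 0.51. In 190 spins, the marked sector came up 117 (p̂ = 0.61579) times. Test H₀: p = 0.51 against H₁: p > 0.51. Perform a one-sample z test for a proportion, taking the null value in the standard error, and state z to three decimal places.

z = 2.917

p̂ = 117/190 = 0.61579.
Standard error under H₀: √(0.51×0.49/190) = 0.03627.
z = (0.61579 − 0.51)/0.03627 = 0.10579/0.03627 = 2.917.
p-value = P(Z > 2.917) ≈ 0.0018.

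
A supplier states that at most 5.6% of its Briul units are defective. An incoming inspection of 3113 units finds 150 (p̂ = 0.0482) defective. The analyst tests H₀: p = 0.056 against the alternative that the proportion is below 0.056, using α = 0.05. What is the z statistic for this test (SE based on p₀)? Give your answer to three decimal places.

z = -1.896

p̂ = 150/3113 ≈ 0.04819.
Under H₀, SE = √(0.056·0.944/3113) = √(1.69817e-05) = 0.00412.
z = (0.04819 − 0.056)/0.00412 = -0.00781/0.00412 = -1.896.
p-value = P(Z < -1.896) ≈ 0.0290, so at α = 0.05 we reject H₀.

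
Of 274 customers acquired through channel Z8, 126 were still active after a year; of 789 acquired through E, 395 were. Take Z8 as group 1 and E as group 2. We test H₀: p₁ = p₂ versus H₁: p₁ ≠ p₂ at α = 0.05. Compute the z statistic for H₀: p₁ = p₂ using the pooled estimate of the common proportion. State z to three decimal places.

p̂₁ = 126/274 ≈ 0.45985, p̂₂ = 395/789 ≈ 0.50063.
Pooled p̂ = (126+395)/(274+789) = 521/1063 = 0.49012.
SE = √(0.249902 × 0.00491706) = 0.03505.
z = (0.45985 − 0.50063)/0.03505 = -0.04078/0.03505 = -1.163.
Two-sided p-value ≈ 2·Φ(−1.163) = 0.2447. With α = 0.05, fail to reject H₀.

z = -1.163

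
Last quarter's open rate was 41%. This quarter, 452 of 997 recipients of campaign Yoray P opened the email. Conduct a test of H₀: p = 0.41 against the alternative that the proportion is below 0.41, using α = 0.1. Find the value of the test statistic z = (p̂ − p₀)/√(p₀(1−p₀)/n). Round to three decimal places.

z = 2.784

p̂ = 452/997 ≈ 0.453360.
Standard error under H₀: √(0.41×0.59/997) = 0.015577.
z = (0.453360 − 0.41)/0.015577 = 0.043360/0.015577 = 2.784.
p-value = P(Z < 2.784) ≈ 0.9973; since p > α = 0.1, fail to reject H₀.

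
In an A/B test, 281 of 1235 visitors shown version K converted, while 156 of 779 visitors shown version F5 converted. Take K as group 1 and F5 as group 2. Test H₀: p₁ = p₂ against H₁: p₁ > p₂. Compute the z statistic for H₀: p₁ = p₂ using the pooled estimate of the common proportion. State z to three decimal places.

z = 1.446

p̂₁ = 281/1235 ≈ 0.22753, p̂₂ = 156/779 ≈ 0.20026.
Pooled p̂ = (281+156)/(1235+779) = 437/2014 = 0.21698.
SE = √(0.1699 × 0.00209341) = 0.01886.
z = (0.22753 − 0.20026)/0.01886 = 0.02727/0.01886 = 1.446.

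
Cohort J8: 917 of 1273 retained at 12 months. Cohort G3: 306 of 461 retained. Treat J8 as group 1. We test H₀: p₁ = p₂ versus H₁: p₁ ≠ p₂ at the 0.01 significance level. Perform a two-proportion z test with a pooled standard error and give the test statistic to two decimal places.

z = 2.28

p̂₁ = 917/1273 ≈ 0.7203, p̂₂ = 306/461 ≈ 0.6638.
Pooled p̂ = (917+306)/(1273+461) = 1223/1734 = 0.7053.
SE = √(0.20785 × 0.00295474) = 0.0248.
z = (0.7203 − 0.6638)/0.0248 = 0.0565/0.0248 = 2.28.
Two-sided p-value ≈ 2·Φ(−2.283) = 0.0224, so at α = 0.01 we fail to reject H₀.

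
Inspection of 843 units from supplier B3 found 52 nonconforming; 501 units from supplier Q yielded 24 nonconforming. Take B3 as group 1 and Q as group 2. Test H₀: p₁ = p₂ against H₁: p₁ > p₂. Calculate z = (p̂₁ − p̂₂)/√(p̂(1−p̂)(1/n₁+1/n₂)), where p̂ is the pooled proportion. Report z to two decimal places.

p̂₁ = 52/843 ≈ 0.0617, p̂₂ = 24/501 ≈ 0.0479.
Pooled p̂ = (52+24)/(843+501) = 76/1344 = 0.0565.
SE = √(0.05335 × 0.00318225) = 0.0130.
z = (0.0617 − 0.0479)/0.0130 = 0.0138/0.0130 = 1.06.
p-value = P(Z > 1.058) ≈ 0.1451.

z = 1.06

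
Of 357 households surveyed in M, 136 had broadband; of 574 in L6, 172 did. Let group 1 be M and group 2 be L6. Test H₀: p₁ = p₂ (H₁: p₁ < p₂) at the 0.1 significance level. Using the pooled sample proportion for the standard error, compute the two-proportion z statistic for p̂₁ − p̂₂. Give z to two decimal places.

p̂₁ = 136/357 = 0.3810, p̂₂ = 172/574 = 0.2997.
Pooled p̂ = (136+172)/(357+574) = 308/931 = 0.3308.
SE = √(p̂(1−p̂)(1/n₁+1/n₂)) = √(0.3308·0.6692·0.00454328) = √(0.00100579) = 0.0317.
z = (0.3810 − 0.2997)/0.0317 = 0.0813/0.0317 = 2.56.
p-value = P(Z < 2.564) ≈ 0.9948, so at α = 0.1 we fail to reject H₀.

z = 2.56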